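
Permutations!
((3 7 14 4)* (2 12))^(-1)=(2 12)(3 4 14 7)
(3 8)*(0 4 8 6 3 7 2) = (0 4 8 7 2)(3 6) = [4, 1, 0, 6, 8, 5, 3, 2, 7]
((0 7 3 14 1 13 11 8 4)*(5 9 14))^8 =(0 11 14 3 4 13 9 7 8 1 5)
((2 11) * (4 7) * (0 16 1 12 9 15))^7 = (0 16 1 12 9 15)(2 11)(4 7)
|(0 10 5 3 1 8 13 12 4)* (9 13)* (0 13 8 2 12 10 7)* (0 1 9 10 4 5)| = |(0 7 1 2 12 5 3 9 8 10)(4 13)| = 10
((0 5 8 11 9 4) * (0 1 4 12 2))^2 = ((0 5 8 11 9 12 2)(1 4))^2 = (0 8 9 2 5 11 12)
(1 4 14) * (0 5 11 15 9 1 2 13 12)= (0 5 11 15 9 1 4 14 2 13 12)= [5, 4, 13, 3, 14, 11, 6, 7, 8, 1, 10, 15, 0, 12, 2, 9]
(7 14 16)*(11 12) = [0, 1, 2, 3, 4, 5, 6, 14, 8, 9, 10, 12, 11, 13, 16, 15, 7] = (7 14 16)(11 12)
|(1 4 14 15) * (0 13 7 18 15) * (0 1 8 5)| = 21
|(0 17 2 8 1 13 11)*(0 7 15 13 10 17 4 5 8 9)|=|(0 4 5 8 1 10 17 2 9)(7 15 13 11)|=36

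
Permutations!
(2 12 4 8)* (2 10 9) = (2 12 4 8 10 9) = [0, 1, 12, 3, 8, 5, 6, 7, 10, 2, 9, 11, 4]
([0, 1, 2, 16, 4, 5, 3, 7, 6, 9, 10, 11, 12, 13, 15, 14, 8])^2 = [0, 1, 2, 8, 4, 5, 16, 7, 3, 9, 10, 11, 12, 13, 14, 15, 6]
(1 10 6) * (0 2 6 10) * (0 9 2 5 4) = (10)(0 5 4)(1 9 2 6) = [5, 9, 6, 3, 0, 4, 1, 7, 8, 2, 10]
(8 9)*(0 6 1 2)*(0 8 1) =(0 6)(1 2 8 9) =[6, 2, 8, 3, 4, 5, 0, 7, 9, 1]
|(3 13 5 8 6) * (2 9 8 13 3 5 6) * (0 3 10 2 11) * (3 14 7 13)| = 12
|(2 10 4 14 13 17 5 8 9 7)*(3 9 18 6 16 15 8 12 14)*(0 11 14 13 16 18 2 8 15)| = |(0 11 14 16)(2 10 4 3 9 7 8)(5 12 13 17)(6 18)| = 28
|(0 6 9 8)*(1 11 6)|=6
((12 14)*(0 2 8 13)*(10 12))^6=((0 2 8 13)(10 12 14))^6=(14)(0 8)(2 13)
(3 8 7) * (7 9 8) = [0, 1, 2, 7, 4, 5, 6, 3, 9, 8] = (3 7)(8 9)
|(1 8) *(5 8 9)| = 4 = |(1 9 5 8)|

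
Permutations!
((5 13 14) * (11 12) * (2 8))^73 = ((2 8)(5 13 14)(11 12))^73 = (2 8)(5 13 14)(11 12)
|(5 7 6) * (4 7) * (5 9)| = |(4 7 6 9 5)| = 5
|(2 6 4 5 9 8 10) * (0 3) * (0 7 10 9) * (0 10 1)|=20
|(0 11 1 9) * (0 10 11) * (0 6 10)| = |(0 6 10 11 1 9)| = 6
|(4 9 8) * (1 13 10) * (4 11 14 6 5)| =21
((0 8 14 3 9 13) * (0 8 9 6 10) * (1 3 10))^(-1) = ((0 9 13 8 14 10)(1 3 6))^(-1) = (0 10 14 8 13 9)(1 6 3)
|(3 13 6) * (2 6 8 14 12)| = |(2 6 3 13 8 14 12)| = 7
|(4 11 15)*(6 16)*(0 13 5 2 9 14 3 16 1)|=|(0 13 5 2 9 14 3 16 6 1)(4 11 15)|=30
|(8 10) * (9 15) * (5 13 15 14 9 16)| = 4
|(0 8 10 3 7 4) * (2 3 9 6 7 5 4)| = |(0 8 10 9 6 7 2 3 5 4)| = 10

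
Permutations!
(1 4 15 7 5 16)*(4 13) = [0, 13, 2, 3, 15, 16, 6, 5, 8, 9, 10, 11, 12, 4, 14, 7, 1] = (1 13 4 15 7 5 16)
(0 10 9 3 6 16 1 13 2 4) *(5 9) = (0 10 5 9 3 6 16 1 13 2 4) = [10, 13, 4, 6, 0, 9, 16, 7, 8, 3, 5, 11, 12, 2, 14, 15, 1]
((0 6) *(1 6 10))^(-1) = (0 6 1 10)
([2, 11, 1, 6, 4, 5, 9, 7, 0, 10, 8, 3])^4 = (0 3 8 11 10 1 9 2 6)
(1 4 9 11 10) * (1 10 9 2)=[0, 4, 1, 3, 2, 5, 6, 7, 8, 11, 10, 9]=(1 4 2)(9 11)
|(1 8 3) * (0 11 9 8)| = 6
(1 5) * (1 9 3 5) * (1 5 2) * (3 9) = (9)(1 5 3 2) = [0, 5, 1, 2, 4, 3, 6, 7, 8, 9]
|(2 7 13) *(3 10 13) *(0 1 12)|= 15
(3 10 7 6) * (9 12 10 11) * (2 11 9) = (2 11)(3 9 12 10 7 6) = [0, 1, 11, 9, 4, 5, 3, 6, 8, 12, 7, 2, 10]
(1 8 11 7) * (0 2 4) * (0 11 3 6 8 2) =(1 2 4 11 7)(3 6 8) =[0, 2, 4, 6, 11, 5, 8, 1, 3, 9, 10, 7]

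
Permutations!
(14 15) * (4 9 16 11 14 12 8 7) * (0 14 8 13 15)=[14, 1, 2, 3, 9, 5, 6, 4, 7, 16, 10, 8, 13, 15, 0, 12, 11]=(0 14)(4 9 16 11 8 7)(12 13 15)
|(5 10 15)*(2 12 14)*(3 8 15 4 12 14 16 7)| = |(2 14)(3 8 15 5 10 4 12 16 7)| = 18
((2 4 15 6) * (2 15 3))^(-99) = (6 15)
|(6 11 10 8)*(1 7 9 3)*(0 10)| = 20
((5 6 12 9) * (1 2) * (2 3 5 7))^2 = (1 5 12 7)(2 3 6 9)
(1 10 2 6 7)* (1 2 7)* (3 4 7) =(1 10 3 4 7 2 6) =[0, 10, 6, 4, 7, 5, 1, 2, 8, 9, 3]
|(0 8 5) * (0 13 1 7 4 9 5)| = |(0 8)(1 7 4 9 5 13)| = 6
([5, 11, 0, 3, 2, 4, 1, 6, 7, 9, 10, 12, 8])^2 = [4, 12, 5, 3, 0, 2, 11, 1, 6, 9, 10, 8, 7]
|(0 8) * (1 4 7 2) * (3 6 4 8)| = 8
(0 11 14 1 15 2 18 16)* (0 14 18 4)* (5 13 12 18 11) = (0 5 13 12 18 16 14 1 15 2 4) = [5, 15, 4, 3, 0, 13, 6, 7, 8, 9, 10, 11, 18, 12, 1, 2, 14, 17, 16]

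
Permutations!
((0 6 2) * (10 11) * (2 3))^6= ((0 6 3 2)(10 11))^6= (11)(0 3)(2 6)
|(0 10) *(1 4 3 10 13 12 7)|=8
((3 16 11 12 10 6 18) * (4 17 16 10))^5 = (3 10 6 18)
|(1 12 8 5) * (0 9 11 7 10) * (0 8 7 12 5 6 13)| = 18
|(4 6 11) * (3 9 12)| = |(3 9 12)(4 6 11)| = 3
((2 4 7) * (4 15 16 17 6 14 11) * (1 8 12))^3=(2 17 11)(4 15 6)(7 16 14)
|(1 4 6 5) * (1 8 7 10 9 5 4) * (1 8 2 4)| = |(1 8 7 10 9 5 2 4 6)| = 9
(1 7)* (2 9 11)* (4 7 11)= (1 11 2 9 4 7)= [0, 11, 9, 3, 7, 5, 6, 1, 8, 4, 10, 2]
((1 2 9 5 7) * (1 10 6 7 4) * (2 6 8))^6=((1 6 7 10 8 2 9 5 4))^6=(1 9 10)(2 7 4)(5 8 6)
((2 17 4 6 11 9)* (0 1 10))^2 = (0 10 1)(2 4 11)(6 9 17)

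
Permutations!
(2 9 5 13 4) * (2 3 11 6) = [0, 1, 9, 11, 3, 13, 2, 7, 8, 5, 10, 6, 12, 4] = (2 9 5 13 4 3 11 6)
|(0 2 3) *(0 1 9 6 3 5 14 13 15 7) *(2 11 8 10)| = 20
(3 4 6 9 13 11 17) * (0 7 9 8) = (0 7 9 13 11 17 3 4 6 8) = [7, 1, 2, 4, 6, 5, 8, 9, 0, 13, 10, 17, 12, 11, 14, 15, 16, 3]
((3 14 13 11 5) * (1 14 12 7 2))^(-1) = (1 2 7 12 3 5 11 13 14)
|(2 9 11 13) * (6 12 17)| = 12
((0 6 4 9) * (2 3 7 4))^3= ((0 6 2 3 7 4 9))^3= (0 3 9 2 4 6 7)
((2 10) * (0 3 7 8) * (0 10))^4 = (0 10 7)(2 8 3)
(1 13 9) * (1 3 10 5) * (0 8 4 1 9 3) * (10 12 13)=(0 8 4 1 10 5 9)(3 12 13)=[8, 10, 2, 12, 1, 9, 6, 7, 4, 0, 5, 11, 13, 3]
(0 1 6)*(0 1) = [0, 6, 2, 3, 4, 5, 1] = (1 6)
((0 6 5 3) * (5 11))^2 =(0 11 3 6 5)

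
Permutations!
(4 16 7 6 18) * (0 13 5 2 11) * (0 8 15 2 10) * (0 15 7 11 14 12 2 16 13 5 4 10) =(0 5)(2 14 12)(4 13)(6 18 10 15 16 11 8 7) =[5, 1, 14, 3, 13, 0, 18, 6, 7, 9, 15, 8, 2, 4, 12, 16, 11, 17, 10]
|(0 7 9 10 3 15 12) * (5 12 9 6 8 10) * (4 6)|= |(0 7 4 6 8 10 3 15 9 5 12)|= 11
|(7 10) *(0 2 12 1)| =|(0 2 12 1)(7 10)| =4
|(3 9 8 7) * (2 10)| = |(2 10)(3 9 8 7)| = 4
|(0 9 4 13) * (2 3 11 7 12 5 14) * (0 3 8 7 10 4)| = |(0 9)(2 8 7 12 5 14)(3 11 10 4 13)| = 30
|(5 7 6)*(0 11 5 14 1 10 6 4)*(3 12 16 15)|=|(0 11 5 7 4)(1 10 6 14)(3 12 16 15)|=20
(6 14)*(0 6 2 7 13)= [6, 1, 7, 3, 4, 5, 14, 13, 8, 9, 10, 11, 12, 0, 2]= (0 6 14 2 7 13)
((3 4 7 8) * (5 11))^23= (3 8 7 4)(5 11)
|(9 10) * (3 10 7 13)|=5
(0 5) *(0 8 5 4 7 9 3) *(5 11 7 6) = [4, 1, 2, 0, 6, 8, 5, 9, 11, 3, 10, 7] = (0 4 6 5 8 11 7 9 3)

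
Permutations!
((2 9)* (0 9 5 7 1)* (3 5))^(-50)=((0 9 2 3 5 7 1))^(-50)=(0 1 7 5 3 2 9)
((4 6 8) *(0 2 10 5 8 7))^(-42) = ((0 2 10 5 8 4 6 7))^(-42) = (0 6 8 10)(2 7 4 5)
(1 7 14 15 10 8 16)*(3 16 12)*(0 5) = [5, 7, 2, 16, 4, 0, 6, 14, 12, 9, 8, 11, 3, 13, 15, 10, 1] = (0 5)(1 7 14 15 10 8 12 3 16)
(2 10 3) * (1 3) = (1 3 2 10) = [0, 3, 10, 2, 4, 5, 6, 7, 8, 9, 1]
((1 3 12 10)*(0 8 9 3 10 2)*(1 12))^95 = (0 2 12 10 1 3 9 8)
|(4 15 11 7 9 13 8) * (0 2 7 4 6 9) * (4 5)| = 12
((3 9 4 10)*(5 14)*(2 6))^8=(14)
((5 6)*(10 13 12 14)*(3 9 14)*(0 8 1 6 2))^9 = ((0 8 1 6 5 2)(3 9 14 10 13 12))^9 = (0 6)(1 2)(3 10)(5 8)(9 13)(12 14)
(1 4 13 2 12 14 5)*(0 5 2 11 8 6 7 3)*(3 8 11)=(0 5 1 4 13 3)(2 12 14)(6 7 8)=[5, 4, 12, 0, 13, 1, 7, 8, 6, 9, 10, 11, 14, 3, 2]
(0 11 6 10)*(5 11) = (0 5 11 6 10) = [5, 1, 2, 3, 4, 11, 10, 7, 8, 9, 0, 6]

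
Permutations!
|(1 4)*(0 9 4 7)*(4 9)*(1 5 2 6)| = |(9)(0 4 5 2 6 1 7)| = 7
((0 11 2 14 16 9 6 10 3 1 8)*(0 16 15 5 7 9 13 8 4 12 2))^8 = ((0 11)(1 4 12 2 14 15 5 7 9 6 10 3)(8 16 13))^8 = (1 9 14)(2 3 7)(4 6 15)(5 12 10)(8 13 16)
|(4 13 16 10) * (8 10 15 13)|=|(4 8 10)(13 16 15)|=3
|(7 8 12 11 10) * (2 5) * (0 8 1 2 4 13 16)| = 12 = |(0 8 12 11 10 7 1 2 5 4 13 16)|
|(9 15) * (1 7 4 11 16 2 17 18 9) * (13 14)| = 10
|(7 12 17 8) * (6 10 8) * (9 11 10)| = 8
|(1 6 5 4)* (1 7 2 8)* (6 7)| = 12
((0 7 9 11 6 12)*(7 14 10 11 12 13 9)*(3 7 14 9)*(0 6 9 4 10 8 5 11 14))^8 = ((0 4 10 14 8 5 11 9 12 6 13 3 7))^8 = (0 12 14 3 11 4 6 8 7 9 10 13 5)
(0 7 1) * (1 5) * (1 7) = (0 1)(5 7) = [1, 0, 2, 3, 4, 7, 6, 5]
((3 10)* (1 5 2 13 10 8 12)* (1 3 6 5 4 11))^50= ((1 4 11)(2 13 10 6 5)(3 8 12))^50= (13)(1 11 4)(3 12 8)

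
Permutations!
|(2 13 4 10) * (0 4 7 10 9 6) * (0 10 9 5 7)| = 9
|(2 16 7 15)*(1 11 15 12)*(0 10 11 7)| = |(0 10 11 15 2 16)(1 7 12)| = 6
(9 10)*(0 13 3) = (0 13 3)(9 10) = [13, 1, 2, 0, 4, 5, 6, 7, 8, 10, 9, 11, 12, 3]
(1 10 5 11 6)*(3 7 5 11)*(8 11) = (1 10 8 11 6)(3 7 5) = [0, 10, 2, 7, 4, 3, 1, 5, 11, 9, 8, 6]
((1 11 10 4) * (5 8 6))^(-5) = ((1 11 10 4)(5 8 6))^(-5) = (1 4 10 11)(5 8 6)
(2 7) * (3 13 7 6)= (2 6 3 13 7)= [0, 1, 6, 13, 4, 5, 3, 2, 8, 9, 10, 11, 12, 7]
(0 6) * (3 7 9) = (0 6)(3 7 9) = [6, 1, 2, 7, 4, 5, 0, 9, 8, 3]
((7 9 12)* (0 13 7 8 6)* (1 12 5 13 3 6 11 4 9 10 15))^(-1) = ((0 3 6)(1 12 8 11 4 9 5 13 7 10 15))^(-1) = (0 6 3)(1 15 10 7 13 5 9 4 11 8 12)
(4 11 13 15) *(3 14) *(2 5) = (2 5)(3 14)(4 11 13 15) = [0, 1, 5, 14, 11, 2, 6, 7, 8, 9, 10, 13, 12, 15, 3, 4]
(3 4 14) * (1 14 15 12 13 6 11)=(1 14 3 4 15 12 13 6 11)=[0, 14, 2, 4, 15, 5, 11, 7, 8, 9, 10, 1, 13, 6, 3, 12]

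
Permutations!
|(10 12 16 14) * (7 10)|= 5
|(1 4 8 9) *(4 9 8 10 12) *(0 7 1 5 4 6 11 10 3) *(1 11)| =11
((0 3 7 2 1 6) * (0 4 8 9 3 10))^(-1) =(0 10)(1 2 7 3 9 8 4 6)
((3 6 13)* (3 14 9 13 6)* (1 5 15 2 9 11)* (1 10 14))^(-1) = (1 13 9 2 15 5)(10 11 14)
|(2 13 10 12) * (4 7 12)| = |(2 13 10 4 7 12)| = 6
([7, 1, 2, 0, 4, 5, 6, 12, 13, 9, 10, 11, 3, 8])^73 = (0 7 12 3)(8 13)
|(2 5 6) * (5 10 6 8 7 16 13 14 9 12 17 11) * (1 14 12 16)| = 33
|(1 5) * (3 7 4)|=6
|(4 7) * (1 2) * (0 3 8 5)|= |(0 3 8 5)(1 2)(4 7)|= 4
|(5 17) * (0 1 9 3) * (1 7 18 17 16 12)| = |(0 7 18 17 5 16 12 1 9 3)| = 10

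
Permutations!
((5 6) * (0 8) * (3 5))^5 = ((0 8)(3 5 6))^5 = (0 8)(3 6 5)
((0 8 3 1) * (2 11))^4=(11)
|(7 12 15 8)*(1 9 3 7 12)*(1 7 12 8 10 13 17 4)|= 9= |(1 9 3 12 15 10 13 17 4)|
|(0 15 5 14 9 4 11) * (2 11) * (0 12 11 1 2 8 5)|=|(0 15)(1 2)(4 8 5 14 9)(11 12)|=10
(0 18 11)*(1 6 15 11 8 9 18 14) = (0 14 1 6 15 11)(8 9 18) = [14, 6, 2, 3, 4, 5, 15, 7, 9, 18, 10, 0, 12, 13, 1, 11, 16, 17, 8]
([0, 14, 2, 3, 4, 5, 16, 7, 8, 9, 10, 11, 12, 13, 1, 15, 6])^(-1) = (1 14)(6 16)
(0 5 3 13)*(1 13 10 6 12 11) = (0 5 3 10 6 12 11 1 13) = [5, 13, 2, 10, 4, 3, 12, 7, 8, 9, 6, 1, 11, 0]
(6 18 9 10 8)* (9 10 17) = (6 18 10 8)(9 17) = [0, 1, 2, 3, 4, 5, 18, 7, 6, 17, 8, 11, 12, 13, 14, 15, 16, 9, 10]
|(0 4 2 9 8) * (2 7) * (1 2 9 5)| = 15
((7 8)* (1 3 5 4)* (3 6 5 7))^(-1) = ((1 6 5 4)(3 7 8))^(-1) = (1 4 5 6)(3 8 7)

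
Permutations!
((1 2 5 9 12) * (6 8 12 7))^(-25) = (1 12 8 6 7 9 5 2)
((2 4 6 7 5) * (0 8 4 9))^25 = (0 8 4 6 7 5 2 9)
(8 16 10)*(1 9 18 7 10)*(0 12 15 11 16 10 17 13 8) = (0 12 15 11 16 1 9 18 7 17 13 8 10) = [12, 9, 2, 3, 4, 5, 6, 17, 10, 18, 0, 16, 15, 8, 14, 11, 1, 13, 7]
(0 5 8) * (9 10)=[5, 1, 2, 3, 4, 8, 6, 7, 0, 10, 9]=(0 5 8)(9 10)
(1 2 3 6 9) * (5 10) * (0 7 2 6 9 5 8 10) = (0 7 2 3 9 1 6 5)(8 10) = [7, 6, 3, 9, 4, 0, 5, 2, 10, 1, 8]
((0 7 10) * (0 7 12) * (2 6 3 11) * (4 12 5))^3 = (0 12 4 5)(2 11 3 6)(7 10)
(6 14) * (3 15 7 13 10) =(3 15 7 13 10)(6 14) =[0, 1, 2, 15, 4, 5, 14, 13, 8, 9, 3, 11, 12, 10, 6, 7]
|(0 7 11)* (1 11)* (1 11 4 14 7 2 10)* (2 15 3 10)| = |(0 15 3 10 1 4 14 7 11)| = 9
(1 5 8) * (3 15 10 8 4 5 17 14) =(1 17 14 3 15 10 8)(4 5) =[0, 17, 2, 15, 5, 4, 6, 7, 1, 9, 8, 11, 12, 13, 3, 10, 16, 14]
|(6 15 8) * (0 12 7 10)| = |(0 12 7 10)(6 15 8)| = 12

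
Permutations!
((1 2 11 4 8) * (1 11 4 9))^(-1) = ((1 2 4 8 11 9))^(-1) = (1 9 11 8 4 2)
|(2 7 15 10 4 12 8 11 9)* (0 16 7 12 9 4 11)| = |(0 16 7 15 10 11 4 9 2 12 8)| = 11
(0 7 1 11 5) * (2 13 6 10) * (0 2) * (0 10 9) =(0 7 1 11 5 2 13 6 9) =[7, 11, 13, 3, 4, 2, 9, 1, 8, 0, 10, 5, 12, 6]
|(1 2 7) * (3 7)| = |(1 2 3 7)| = 4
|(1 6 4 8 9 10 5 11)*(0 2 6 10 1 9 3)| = 30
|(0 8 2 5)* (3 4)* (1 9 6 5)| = 14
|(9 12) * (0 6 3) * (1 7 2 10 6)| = 14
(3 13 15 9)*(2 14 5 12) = (2 14 5 12)(3 13 15 9) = [0, 1, 14, 13, 4, 12, 6, 7, 8, 3, 10, 11, 2, 15, 5, 9]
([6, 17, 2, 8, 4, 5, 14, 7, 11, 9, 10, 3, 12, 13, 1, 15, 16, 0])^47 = (0 14 17 6 1)(3 11 8)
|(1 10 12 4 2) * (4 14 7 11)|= 8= |(1 10 12 14 7 11 4 2)|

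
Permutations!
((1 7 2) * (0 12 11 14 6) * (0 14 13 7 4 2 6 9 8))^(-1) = ((0 12 11 13 7 6 14 9 8)(1 4 2))^(-1) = (0 8 9 14 6 7 13 11 12)(1 2 4)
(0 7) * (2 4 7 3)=(0 3 2 4 7)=[3, 1, 4, 2, 7, 5, 6, 0]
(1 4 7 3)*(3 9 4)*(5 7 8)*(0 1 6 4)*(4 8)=(0 1 3 6 8 5 7 9)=[1, 3, 2, 6, 4, 7, 8, 9, 5, 0]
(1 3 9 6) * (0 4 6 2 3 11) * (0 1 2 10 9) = [4, 11, 3, 0, 6, 5, 2, 7, 8, 10, 9, 1] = (0 4 6 2 3)(1 11)(9 10)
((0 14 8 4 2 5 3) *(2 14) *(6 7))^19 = ((0 2 5 3)(4 14 8)(6 7))^19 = (0 3 5 2)(4 14 8)(6 7)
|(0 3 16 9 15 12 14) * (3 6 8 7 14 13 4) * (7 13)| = |(0 6 8 13 4 3 16 9 15 12 7 14)| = 12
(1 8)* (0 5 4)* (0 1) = (0 5 4 1 8) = [5, 8, 2, 3, 1, 4, 6, 7, 0]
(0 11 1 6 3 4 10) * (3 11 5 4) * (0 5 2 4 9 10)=[2, 6, 4, 3, 0, 9, 11, 7, 8, 10, 5, 1]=(0 2 4)(1 6 11)(5 9 10)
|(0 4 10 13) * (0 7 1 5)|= |(0 4 10 13 7 1 5)|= 7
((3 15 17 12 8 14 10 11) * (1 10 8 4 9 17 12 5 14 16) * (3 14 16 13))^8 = (1 12 11 9 8 5 3)(4 14 17 13 16 15 10)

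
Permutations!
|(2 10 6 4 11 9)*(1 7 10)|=|(1 7 10 6 4 11 9 2)|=8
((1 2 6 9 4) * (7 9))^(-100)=(1 6 9)(2 7 4)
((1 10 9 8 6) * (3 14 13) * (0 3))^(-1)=((0 3 14 13)(1 10 9 8 6))^(-1)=(0 13 14 3)(1 6 8 9 10)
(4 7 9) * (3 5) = (3 5)(4 7 9) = [0, 1, 2, 5, 7, 3, 6, 9, 8, 4]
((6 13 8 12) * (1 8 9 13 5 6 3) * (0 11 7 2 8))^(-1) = (0 1 3 12 8 2 7 11)(5 6)(9 13)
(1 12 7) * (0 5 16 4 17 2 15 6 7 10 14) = (0 5 16 4 17 2 15 6 7 1 12 10 14) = [5, 12, 15, 3, 17, 16, 7, 1, 8, 9, 14, 11, 10, 13, 0, 6, 4, 2]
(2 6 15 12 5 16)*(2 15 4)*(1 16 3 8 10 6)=(1 16 15 12 5 3 8 10 6 4 2)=[0, 16, 1, 8, 2, 3, 4, 7, 10, 9, 6, 11, 5, 13, 14, 12, 15]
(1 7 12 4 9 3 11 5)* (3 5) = (1 7 12 4 9 5)(3 11) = [0, 7, 2, 11, 9, 1, 6, 12, 8, 5, 10, 3, 4]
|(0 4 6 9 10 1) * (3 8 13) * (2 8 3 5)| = |(0 4 6 9 10 1)(2 8 13 5)| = 12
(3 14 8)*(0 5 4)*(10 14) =(0 5 4)(3 10 14 8) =[5, 1, 2, 10, 0, 4, 6, 7, 3, 9, 14, 11, 12, 13, 8]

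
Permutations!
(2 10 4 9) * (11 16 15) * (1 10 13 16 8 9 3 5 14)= [0, 10, 13, 5, 3, 14, 6, 7, 9, 2, 4, 8, 12, 16, 1, 11, 15]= (1 10 4 3 5 14)(2 13 16 15 11 8 9)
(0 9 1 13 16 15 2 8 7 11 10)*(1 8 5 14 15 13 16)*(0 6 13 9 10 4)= [10, 16, 5, 3, 0, 14, 13, 11, 7, 8, 6, 4, 12, 1, 15, 2, 9]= (0 10 6 13 1 16 9 8 7 11 4)(2 5 14 15)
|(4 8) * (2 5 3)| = |(2 5 3)(4 8)| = 6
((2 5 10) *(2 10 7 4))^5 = (10)(2 5 7 4)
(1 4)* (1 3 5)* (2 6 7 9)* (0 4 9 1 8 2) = [4, 9, 6, 5, 3, 8, 7, 1, 2, 0] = (0 4 3 5 8 2 6 7 1 9)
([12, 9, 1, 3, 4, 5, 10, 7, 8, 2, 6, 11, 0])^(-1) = [12, 2, 9, 3, 4, 5, 10, 7, 8, 1, 6, 11, 0]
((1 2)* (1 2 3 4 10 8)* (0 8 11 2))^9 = ((0 8 1 3 4 10 11 2))^9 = (0 8 1 3 4 10 11 2)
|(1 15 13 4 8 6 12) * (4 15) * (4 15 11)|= |(1 15 13 11 4 8 6 12)|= 8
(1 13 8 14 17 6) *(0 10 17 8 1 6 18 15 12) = (0 10 17 18 15 12)(1 13)(8 14) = [10, 13, 2, 3, 4, 5, 6, 7, 14, 9, 17, 11, 0, 1, 8, 12, 16, 18, 15]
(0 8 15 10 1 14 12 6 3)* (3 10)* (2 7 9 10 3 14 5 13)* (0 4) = (0 8 15 14 12 6 3 4)(1 5 13 2 7 9 10) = [8, 5, 7, 4, 0, 13, 3, 9, 15, 10, 1, 11, 6, 2, 12, 14]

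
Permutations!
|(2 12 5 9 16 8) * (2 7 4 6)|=9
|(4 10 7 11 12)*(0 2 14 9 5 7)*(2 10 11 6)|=6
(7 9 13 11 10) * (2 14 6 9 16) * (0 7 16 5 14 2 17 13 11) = (0 7 5 14 6 9 11 10 16 17 13) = [7, 1, 2, 3, 4, 14, 9, 5, 8, 11, 16, 10, 12, 0, 6, 15, 17, 13]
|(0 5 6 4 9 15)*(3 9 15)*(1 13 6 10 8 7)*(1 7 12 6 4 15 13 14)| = |(0 5 10 8 12 6 15)(1 14)(3 9)(4 13)| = 14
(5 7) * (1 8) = (1 8)(5 7) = [0, 8, 2, 3, 4, 7, 6, 5, 1]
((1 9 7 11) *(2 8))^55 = ((1 9 7 11)(2 8))^55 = (1 11 7 9)(2 8)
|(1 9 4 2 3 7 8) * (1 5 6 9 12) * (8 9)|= 30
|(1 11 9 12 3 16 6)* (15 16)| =|(1 11 9 12 3 15 16 6)| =8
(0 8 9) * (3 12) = (0 8 9)(3 12) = [8, 1, 2, 12, 4, 5, 6, 7, 9, 0, 10, 11, 3]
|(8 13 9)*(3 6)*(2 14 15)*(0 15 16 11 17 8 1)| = |(0 15 2 14 16 11 17 8 13 9 1)(3 6)| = 22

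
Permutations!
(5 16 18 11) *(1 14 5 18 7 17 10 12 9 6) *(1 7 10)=(1 14 5 16 10 12 9 6 7 17)(11 18)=[0, 14, 2, 3, 4, 16, 7, 17, 8, 6, 12, 18, 9, 13, 5, 15, 10, 1, 11]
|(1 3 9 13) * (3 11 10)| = 6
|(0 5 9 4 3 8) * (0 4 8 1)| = |(0 5 9 8 4 3 1)| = 7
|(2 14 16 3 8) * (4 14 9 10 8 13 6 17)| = |(2 9 10 8)(3 13 6 17 4 14 16)| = 28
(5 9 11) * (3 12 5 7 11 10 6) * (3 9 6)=(3 12 5 6 9 10)(7 11)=[0, 1, 2, 12, 4, 6, 9, 11, 8, 10, 3, 7, 5]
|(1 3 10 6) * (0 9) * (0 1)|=|(0 9 1 3 10 6)|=6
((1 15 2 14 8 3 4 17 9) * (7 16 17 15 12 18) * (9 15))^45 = ((1 12 18 7 16 17 15 2 14 8 3 4 9))^45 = (1 15 9 17 4 16 3 7 8 18 14 12 2)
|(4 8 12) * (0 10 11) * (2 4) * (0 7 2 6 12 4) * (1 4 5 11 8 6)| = 28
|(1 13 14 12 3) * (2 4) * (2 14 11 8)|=|(1 13 11 8 2 4 14 12 3)|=9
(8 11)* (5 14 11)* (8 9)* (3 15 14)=(3 15 14 11 9 8 5)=[0, 1, 2, 15, 4, 3, 6, 7, 5, 8, 10, 9, 12, 13, 11, 14]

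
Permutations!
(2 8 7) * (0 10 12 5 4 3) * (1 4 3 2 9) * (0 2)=(0 10 12 5 3 2 8 7 9 1 4)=[10, 4, 8, 2, 0, 3, 6, 9, 7, 1, 12, 11, 5]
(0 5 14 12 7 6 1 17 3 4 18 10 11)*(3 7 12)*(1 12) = (0 5 14 3 4 18 10 11)(1 17 7 6 12) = [5, 17, 2, 4, 18, 14, 12, 6, 8, 9, 11, 0, 1, 13, 3, 15, 16, 7, 10]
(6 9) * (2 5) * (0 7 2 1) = [7, 0, 5, 3, 4, 1, 9, 2, 8, 6] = (0 7 2 5 1)(6 9)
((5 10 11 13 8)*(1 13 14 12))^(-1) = ((1 13 8 5 10 11 14 12))^(-1) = (1 12 14 11 10 5 8 13)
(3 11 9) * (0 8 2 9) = (0 8 2 9 3 11) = [8, 1, 9, 11, 4, 5, 6, 7, 2, 3, 10, 0]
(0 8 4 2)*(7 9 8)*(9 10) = (0 7 10 9 8 4 2) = [7, 1, 0, 3, 2, 5, 6, 10, 4, 8, 9]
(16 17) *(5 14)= [0, 1, 2, 3, 4, 14, 6, 7, 8, 9, 10, 11, 12, 13, 5, 15, 17, 16]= (5 14)(16 17)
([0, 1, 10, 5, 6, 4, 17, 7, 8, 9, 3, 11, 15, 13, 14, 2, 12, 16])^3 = (2 5 17 15 3 6 12 10 4 16)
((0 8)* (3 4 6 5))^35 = ((0 8)(3 4 6 5))^35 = (0 8)(3 5 6 4)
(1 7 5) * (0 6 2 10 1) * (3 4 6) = (0 3 4 6 2 10 1 7 5) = [3, 7, 10, 4, 6, 0, 2, 5, 8, 9, 1]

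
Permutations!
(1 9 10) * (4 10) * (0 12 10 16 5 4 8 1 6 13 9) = (0 12 10 6 13 9 8 1)(4 16 5) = [12, 0, 2, 3, 16, 4, 13, 7, 1, 8, 6, 11, 10, 9, 14, 15, 5]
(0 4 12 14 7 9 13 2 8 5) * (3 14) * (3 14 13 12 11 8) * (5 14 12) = (0 4 11 8 14 7 9 5)(2 3 13) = [4, 1, 3, 13, 11, 0, 6, 9, 14, 5, 10, 8, 12, 2, 7]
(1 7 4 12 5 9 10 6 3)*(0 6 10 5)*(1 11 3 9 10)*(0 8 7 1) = (0 6 9 5 10)(3 11)(4 12 8 7) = [6, 1, 2, 11, 12, 10, 9, 4, 7, 5, 0, 3, 8]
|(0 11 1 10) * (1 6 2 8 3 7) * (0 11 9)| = |(0 9)(1 10 11 6 2 8 3 7)| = 8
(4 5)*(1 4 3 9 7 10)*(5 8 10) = [0, 4, 2, 9, 8, 3, 6, 5, 10, 7, 1] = (1 4 8 10)(3 9 7 5)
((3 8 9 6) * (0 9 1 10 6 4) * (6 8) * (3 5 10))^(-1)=(0 4 9)(1 8 10 5 6 3)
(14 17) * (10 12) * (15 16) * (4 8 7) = [0, 1, 2, 3, 8, 5, 6, 4, 7, 9, 12, 11, 10, 13, 17, 16, 15, 14] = (4 8 7)(10 12)(14 17)(15 16)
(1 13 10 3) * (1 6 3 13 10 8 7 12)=(1 10 13 8 7 12)(3 6)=[0, 10, 2, 6, 4, 5, 3, 12, 7, 9, 13, 11, 1, 8]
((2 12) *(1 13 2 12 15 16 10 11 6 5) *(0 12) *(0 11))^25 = ((0 12 11 6 5 1 13 2 15 16 10))^25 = (0 6 13 16 12 5 2 10 11 1 15)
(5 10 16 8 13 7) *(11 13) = [0, 1, 2, 3, 4, 10, 6, 5, 11, 9, 16, 13, 12, 7, 14, 15, 8] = (5 10 16 8 11 13 7)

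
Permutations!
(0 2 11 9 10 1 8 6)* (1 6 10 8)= [2, 1, 11, 3, 4, 5, 0, 7, 10, 8, 6, 9]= (0 2 11 9 8 10 6)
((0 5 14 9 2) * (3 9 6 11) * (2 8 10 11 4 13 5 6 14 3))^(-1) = (14)(0 2 11 10 8 9 3 5 13 4 6)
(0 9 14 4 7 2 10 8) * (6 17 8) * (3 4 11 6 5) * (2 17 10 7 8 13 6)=(0 9 14 11 2 7 17 13 6 10 5 3 4 8)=[9, 1, 7, 4, 8, 3, 10, 17, 0, 14, 5, 2, 12, 6, 11, 15, 16, 13]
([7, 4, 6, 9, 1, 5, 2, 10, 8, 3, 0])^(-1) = [10, 4, 6, 9, 1, 5, 2, 0, 8, 3, 7]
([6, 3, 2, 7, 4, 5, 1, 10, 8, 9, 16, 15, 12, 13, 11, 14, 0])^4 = [7, 16, 2, 0, 4, 5, 10, 6, 8, 9, 1, 15, 12, 13, 11, 14, 3]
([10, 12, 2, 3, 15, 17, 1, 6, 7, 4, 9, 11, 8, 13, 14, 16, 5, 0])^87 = (0 17 5 16 15 4 9 10)(1 8 6 12 7)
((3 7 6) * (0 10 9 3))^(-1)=(0 6 7 3 9 10)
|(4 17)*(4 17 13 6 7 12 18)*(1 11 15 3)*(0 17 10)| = 12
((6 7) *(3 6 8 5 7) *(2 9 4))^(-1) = ((2 9 4)(3 6)(5 7 8))^(-1) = (2 4 9)(3 6)(5 8 7)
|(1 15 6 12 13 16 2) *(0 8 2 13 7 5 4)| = 10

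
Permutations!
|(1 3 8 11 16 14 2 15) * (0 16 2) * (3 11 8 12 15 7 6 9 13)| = |(0 16 14)(1 11 2 7 6 9 13 3 12 15)| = 30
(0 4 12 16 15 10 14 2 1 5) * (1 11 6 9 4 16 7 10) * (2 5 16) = (0 2 11 6 9 4 12 7 10 14 5)(1 16 15) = [2, 16, 11, 3, 12, 0, 9, 10, 8, 4, 14, 6, 7, 13, 5, 1, 15]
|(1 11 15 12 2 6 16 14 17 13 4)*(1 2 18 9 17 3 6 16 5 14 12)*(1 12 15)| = 36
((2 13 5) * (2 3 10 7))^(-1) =((2 13 5 3 10 7))^(-1) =(2 7 10 3 5 13)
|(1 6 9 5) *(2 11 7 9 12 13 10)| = 10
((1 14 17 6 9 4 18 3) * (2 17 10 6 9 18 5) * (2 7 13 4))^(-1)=(1 3 18 6 10 14)(2 9 17)(4 13 7 5)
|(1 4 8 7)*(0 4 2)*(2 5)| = 7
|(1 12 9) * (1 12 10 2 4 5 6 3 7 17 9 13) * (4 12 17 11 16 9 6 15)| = |(1 10 2 12 13)(3 7 11 16 9 17 6)(4 5 15)| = 105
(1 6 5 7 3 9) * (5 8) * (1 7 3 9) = (1 6 8 5 3)(7 9) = [0, 6, 2, 1, 4, 3, 8, 9, 5, 7]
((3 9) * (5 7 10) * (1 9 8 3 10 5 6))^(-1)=(1 6 10 9)(3 8)(5 7)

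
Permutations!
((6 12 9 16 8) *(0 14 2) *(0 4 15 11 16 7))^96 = (16)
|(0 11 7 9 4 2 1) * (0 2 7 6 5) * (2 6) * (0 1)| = |(0 11 2)(1 6 5)(4 7 9)| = 3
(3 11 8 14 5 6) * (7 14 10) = (3 11 8 10 7 14 5 6) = [0, 1, 2, 11, 4, 6, 3, 14, 10, 9, 7, 8, 12, 13, 5]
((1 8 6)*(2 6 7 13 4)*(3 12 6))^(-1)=(1 6 12 3 2 4 13 7 8)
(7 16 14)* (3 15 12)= (3 15 12)(7 16 14)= [0, 1, 2, 15, 4, 5, 6, 16, 8, 9, 10, 11, 3, 13, 7, 12, 14]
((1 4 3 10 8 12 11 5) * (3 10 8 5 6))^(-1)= ((1 4 10 5)(3 8 12 11 6))^(-1)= (1 5 10 4)(3 6 11 12 8)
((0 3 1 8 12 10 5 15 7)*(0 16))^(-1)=(0 16 7 15 5 10 12 8 1 3)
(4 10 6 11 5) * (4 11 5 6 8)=[0, 1, 2, 3, 10, 11, 5, 7, 4, 9, 8, 6]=(4 10 8)(5 11 6)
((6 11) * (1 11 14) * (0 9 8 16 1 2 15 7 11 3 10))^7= ((0 9 8 16 1 3 10)(2 15 7 11 6 14))^7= (16)(2 15 7 11 6 14)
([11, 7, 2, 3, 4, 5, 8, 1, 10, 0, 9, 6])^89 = [9, 7, 2, 3, 4, 5, 11, 1, 6, 10, 8, 0]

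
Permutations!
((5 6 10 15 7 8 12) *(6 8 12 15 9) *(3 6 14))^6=(3 6 10 9 14)(5 8 15 7 12)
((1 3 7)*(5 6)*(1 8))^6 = (1 7)(3 8)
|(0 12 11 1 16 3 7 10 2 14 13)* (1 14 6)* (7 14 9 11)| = |(0 12 7 10 2 6 1 16 3 14 13)(9 11)| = 22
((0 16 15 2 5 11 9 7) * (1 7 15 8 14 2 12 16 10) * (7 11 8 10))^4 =(1 12 11 16 9 10 15)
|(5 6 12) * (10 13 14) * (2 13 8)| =15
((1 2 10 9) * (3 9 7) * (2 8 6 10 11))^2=((1 8 6 10 7 3 9)(2 11))^2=(11)(1 6 7 9 8 10 3)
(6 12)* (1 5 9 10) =(1 5 9 10)(6 12) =[0, 5, 2, 3, 4, 9, 12, 7, 8, 10, 1, 11, 6]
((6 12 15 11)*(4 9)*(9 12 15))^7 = ((4 12 9)(6 15 11))^7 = (4 12 9)(6 15 11)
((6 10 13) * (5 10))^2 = (5 13)(6 10)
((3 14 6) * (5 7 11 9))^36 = (14)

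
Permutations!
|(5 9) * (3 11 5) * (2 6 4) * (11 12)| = 15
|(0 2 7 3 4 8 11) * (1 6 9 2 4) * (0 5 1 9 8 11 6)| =|(0 4 11 5 1)(2 7 3 9)(6 8)| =20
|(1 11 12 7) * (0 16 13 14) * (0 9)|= 20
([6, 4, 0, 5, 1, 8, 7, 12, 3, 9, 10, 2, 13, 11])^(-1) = (0 2 11 13 12 7 6)(1 4)(3 8 5)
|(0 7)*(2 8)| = 2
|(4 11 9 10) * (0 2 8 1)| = 4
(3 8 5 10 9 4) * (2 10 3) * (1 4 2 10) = (1 4 10 9 2)(3 8 5) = [0, 4, 1, 8, 10, 3, 6, 7, 5, 2, 9]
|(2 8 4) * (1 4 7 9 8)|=|(1 4 2)(7 9 8)|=3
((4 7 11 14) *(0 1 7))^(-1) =(0 4 14 11 7 1)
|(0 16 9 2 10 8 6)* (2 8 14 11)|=20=|(0 16 9 8 6)(2 10 14 11)|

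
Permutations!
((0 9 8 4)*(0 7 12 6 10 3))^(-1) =(0 3 10 6 12 7 4 8 9)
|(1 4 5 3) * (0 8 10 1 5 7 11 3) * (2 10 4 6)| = 28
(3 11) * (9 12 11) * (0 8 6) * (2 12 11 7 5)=[8, 1, 12, 9, 4, 2, 0, 5, 6, 11, 10, 3, 7]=(0 8 6)(2 12 7 5)(3 9 11)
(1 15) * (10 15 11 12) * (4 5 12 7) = (1 11 7 4 5 12 10 15) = [0, 11, 2, 3, 5, 12, 6, 4, 8, 9, 15, 7, 10, 13, 14, 1]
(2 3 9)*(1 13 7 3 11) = (1 13 7 3 9 2 11) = [0, 13, 11, 9, 4, 5, 6, 3, 8, 2, 10, 1, 12, 7]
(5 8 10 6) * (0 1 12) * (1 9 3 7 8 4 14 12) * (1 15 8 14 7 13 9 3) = (0 3 13 9 1 15 8 10 6 5 4 7 14 12) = [3, 15, 2, 13, 7, 4, 5, 14, 10, 1, 6, 11, 0, 9, 12, 8]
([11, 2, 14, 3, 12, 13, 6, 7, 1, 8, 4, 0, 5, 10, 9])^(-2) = (1 9 2 8 14)(4 13 12 10 5)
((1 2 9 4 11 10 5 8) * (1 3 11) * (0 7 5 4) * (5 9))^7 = ((0 7 9)(1 2 5 8 3 11 10 4))^7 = (0 7 9)(1 4 10 11 3 8 5 2)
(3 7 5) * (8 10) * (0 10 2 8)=(0 10)(2 8)(3 7 5)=[10, 1, 8, 7, 4, 3, 6, 5, 2, 9, 0]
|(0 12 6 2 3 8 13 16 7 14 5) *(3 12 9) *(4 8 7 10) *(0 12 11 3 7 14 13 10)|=105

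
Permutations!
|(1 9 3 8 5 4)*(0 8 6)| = 8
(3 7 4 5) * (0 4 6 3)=(0 4 5)(3 7 6)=[4, 1, 2, 7, 5, 0, 3, 6]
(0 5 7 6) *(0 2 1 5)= [0, 5, 1, 3, 4, 7, 2, 6]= (1 5 7 6 2)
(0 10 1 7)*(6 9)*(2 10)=[2, 7, 10, 3, 4, 5, 9, 0, 8, 6, 1]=(0 2 10 1 7)(6 9)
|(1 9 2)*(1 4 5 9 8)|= 4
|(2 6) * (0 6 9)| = 4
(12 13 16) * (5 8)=(5 8)(12 13 16)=[0, 1, 2, 3, 4, 8, 6, 7, 5, 9, 10, 11, 13, 16, 14, 15, 12]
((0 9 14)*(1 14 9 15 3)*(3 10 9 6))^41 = (0 15 10 9 6 3 1 14)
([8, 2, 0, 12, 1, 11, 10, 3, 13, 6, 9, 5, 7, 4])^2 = (0 13 1)(2 8 4)(3 7 12)(6 9 10)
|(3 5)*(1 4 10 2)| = |(1 4 10 2)(3 5)| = 4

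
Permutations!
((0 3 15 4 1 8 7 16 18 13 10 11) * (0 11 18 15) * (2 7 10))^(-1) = ((0 3)(1 8 10 18 13 2 7 16 15 4))^(-1) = (0 3)(1 4 15 16 7 2 13 18 10 8)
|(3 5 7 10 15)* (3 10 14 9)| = 10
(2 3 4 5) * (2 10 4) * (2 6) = (2 3 6)(4 5 10) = [0, 1, 3, 6, 5, 10, 2, 7, 8, 9, 4]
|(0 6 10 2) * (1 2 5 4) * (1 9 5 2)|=12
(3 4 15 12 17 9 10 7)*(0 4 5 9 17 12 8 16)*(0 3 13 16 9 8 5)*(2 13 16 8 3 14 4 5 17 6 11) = [5, 1, 13, 0, 15, 3, 11, 16, 9, 10, 7, 2, 12, 8, 4, 17, 14, 6] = (0 5 3)(2 13 8 9 10 7 16 14 4 15 17 6 11)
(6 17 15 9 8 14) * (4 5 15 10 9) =(4 5 15)(6 17 10 9 8 14) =[0, 1, 2, 3, 5, 15, 17, 7, 14, 8, 9, 11, 12, 13, 6, 4, 16, 10]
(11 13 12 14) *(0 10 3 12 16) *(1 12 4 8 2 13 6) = (0 10 3 4 8 2 13 16)(1 12 14 11 6) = [10, 12, 13, 4, 8, 5, 1, 7, 2, 9, 3, 6, 14, 16, 11, 15, 0]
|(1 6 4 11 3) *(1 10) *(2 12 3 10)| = 15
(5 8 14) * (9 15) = [0, 1, 2, 3, 4, 8, 6, 7, 14, 15, 10, 11, 12, 13, 5, 9] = (5 8 14)(9 15)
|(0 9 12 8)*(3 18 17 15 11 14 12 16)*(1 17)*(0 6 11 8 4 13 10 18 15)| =|(0 9 16 3 15 8 6 11 14 12 4 13 10 18 1 17)| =16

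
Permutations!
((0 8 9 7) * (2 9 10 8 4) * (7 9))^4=(10)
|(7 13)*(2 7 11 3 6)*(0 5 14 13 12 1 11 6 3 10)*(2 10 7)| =|(0 5 14 13 6 10)(1 11 7 12)| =12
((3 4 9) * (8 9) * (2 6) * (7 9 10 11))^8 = ((2 6)(3 4 8 10 11 7 9))^8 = (3 4 8 10 11 7 9)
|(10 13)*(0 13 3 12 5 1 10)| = 10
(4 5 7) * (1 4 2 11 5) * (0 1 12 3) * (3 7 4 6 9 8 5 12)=(0 1 6 9 8 5 4 3)(2 11 12 7)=[1, 6, 11, 0, 3, 4, 9, 2, 5, 8, 10, 12, 7]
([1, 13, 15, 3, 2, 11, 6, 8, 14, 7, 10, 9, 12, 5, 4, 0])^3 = [5, 11, 1, 3, 0, 7, 6, 4, 2, 14, 10, 8, 12, 9, 15, 13]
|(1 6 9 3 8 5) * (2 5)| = 7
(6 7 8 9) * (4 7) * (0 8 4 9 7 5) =(0 8 7 4 5)(6 9) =[8, 1, 2, 3, 5, 0, 9, 4, 7, 6]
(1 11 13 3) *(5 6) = [0, 11, 2, 1, 4, 6, 5, 7, 8, 9, 10, 13, 12, 3] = (1 11 13 3)(5 6)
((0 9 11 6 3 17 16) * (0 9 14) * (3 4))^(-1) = (0 14)(3 4 6 11 9 16 17)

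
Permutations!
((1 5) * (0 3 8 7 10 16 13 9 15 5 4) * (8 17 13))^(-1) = (0 4 1 5 15 9 13 17 3)(7 8 16 10)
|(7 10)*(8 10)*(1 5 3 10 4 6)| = |(1 5 3 10 7 8 4 6)| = 8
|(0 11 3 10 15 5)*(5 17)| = 7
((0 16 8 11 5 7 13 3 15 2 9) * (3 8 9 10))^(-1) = ((0 16 9)(2 10 3 15)(5 7 13 8 11))^(-1) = (0 9 16)(2 15 3 10)(5 11 8 13 7)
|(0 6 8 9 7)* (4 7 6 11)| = 12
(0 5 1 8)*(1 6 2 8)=(0 5 6 2 8)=[5, 1, 8, 3, 4, 6, 2, 7, 0]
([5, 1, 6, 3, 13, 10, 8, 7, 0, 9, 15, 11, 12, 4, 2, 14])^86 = [6, 1, 15, 3, 4, 8, 14, 7, 2, 9, 0, 11, 12, 13, 10, 5]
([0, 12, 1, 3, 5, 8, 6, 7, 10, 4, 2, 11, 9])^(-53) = (1 4 10 12 5 2 9 8)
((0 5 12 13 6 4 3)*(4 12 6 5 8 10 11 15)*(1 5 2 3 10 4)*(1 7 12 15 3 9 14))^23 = ((0 8 4 10 11 3)(1 5 6 15 7 12 13 2 9 14))^23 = (0 3 11 10 4 8)(1 15 13 14 6 12 9 5 7 2)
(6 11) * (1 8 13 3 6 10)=[0, 8, 2, 6, 4, 5, 11, 7, 13, 9, 1, 10, 12, 3]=(1 8 13 3 6 11 10)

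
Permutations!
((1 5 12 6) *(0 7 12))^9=((0 7 12 6 1 5))^9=(0 6)(1 7)(5 12)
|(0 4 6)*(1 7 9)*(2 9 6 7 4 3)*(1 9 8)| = 8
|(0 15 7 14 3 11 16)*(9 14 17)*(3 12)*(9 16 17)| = |(0 15 7 9 14 12 3 11 17 16)| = 10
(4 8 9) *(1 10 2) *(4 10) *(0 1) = (0 1 4 8 9 10 2) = [1, 4, 0, 3, 8, 5, 6, 7, 9, 10, 2]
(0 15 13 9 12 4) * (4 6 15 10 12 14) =(0 10 12 6 15 13 9 14 4) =[10, 1, 2, 3, 0, 5, 15, 7, 8, 14, 12, 11, 6, 9, 4, 13]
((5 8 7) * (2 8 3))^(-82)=((2 8 7 5 3))^(-82)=(2 5 8 3 7)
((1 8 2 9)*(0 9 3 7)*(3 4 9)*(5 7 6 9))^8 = (0 5 2 1 6)(3 7 4 8 9)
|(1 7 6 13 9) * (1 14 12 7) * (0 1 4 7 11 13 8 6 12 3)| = |(0 1 4 7 12 11 13 9 14 3)(6 8)| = 10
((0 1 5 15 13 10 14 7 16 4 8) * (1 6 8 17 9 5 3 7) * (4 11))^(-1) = (0 8 6)(1 14 10 13 15 5 9 17 4 11 16 7 3)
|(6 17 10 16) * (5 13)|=4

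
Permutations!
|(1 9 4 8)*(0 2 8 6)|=|(0 2 8 1 9 4 6)|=7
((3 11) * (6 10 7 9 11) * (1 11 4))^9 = ((1 11 3 6 10 7 9 4))^9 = (1 11 3 6 10 7 9 4)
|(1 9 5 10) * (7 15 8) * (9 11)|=|(1 11 9 5 10)(7 15 8)|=15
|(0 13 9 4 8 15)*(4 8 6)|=10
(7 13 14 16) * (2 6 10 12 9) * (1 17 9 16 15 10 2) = [0, 17, 6, 3, 4, 5, 2, 13, 8, 1, 12, 11, 16, 14, 15, 10, 7, 9] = (1 17 9)(2 6)(7 13 14 15 10 12 16)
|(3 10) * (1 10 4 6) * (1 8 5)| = 7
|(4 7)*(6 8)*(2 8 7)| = 5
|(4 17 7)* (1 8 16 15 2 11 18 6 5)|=9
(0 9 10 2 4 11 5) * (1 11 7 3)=(0 9 10 2 4 7 3 1 11 5)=[9, 11, 4, 1, 7, 0, 6, 3, 8, 10, 2, 5]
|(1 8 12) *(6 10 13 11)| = |(1 8 12)(6 10 13 11)| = 12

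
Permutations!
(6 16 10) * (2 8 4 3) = (2 8 4 3)(6 16 10) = [0, 1, 8, 2, 3, 5, 16, 7, 4, 9, 6, 11, 12, 13, 14, 15, 10]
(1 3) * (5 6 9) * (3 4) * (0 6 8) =(0 6 9 5 8)(1 4 3) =[6, 4, 2, 1, 3, 8, 9, 7, 0, 5]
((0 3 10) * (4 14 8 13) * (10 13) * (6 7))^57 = (0 3 13 4 14 8 10)(6 7)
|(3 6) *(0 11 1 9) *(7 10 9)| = 6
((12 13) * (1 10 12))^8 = ((1 10 12 13))^8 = (13)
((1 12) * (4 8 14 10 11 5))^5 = ((1 12)(4 8 14 10 11 5))^5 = (1 12)(4 5 11 10 14 8)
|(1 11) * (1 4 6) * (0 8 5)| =12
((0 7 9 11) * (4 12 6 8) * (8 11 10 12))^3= ((0 7 9 10 12 6 11)(4 8))^3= (0 10 11 9 6 7 12)(4 8)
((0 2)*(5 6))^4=((0 2)(5 6))^4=(6)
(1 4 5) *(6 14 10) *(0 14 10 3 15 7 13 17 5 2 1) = (0 14 3 15 7 13 17 5)(1 4 2)(6 10) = [14, 4, 1, 15, 2, 0, 10, 13, 8, 9, 6, 11, 12, 17, 3, 7, 16, 5]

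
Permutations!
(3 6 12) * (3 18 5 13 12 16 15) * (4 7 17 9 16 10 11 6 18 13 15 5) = (3 18 4 7 17 9 16 5 15)(6 10 11)(12 13) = [0, 1, 2, 18, 7, 15, 10, 17, 8, 16, 11, 6, 13, 12, 14, 3, 5, 9, 4]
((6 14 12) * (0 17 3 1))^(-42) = (0 3)(1 17)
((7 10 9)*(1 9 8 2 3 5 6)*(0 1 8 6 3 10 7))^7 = ((0 1 9)(2 10 6 8)(3 5))^7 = (0 1 9)(2 8 6 10)(3 5)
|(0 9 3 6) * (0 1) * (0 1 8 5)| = 6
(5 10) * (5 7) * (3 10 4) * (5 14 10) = (3 5 4)(7 14 10) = [0, 1, 2, 5, 3, 4, 6, 14, 8, 9, 7, 11, 12, 13, 10]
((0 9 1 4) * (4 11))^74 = ((0 9 1 11 4))^74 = (0 4 11 1 9)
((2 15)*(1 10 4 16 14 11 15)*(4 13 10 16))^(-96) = ((1 16 14 11 15 2)(10 13))^(-96) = (16)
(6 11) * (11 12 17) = (6 12 17 11) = [0, 1, 2, 3, 4, 5, 12, 7, 8, 9, 10, 6, 17, 13, 14, 15, 16, 11]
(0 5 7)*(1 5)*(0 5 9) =(0 1 9)(5 7) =[1, 9, 2, 3, 4, 7, 6, 5, 8, 0]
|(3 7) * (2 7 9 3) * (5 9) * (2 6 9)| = |(2 7 6 9 3 5)| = 6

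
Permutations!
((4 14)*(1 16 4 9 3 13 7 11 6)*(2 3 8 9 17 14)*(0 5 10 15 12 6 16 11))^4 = ((0 5 10 15 12 6 1 11 16 4 2 3 13 7)(8 9)(14 17))^4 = (17)(0 12 16 13 10 1 2)(3 5 6 4 7 15 11)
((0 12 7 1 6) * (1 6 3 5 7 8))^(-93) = (0 1 7 12 3 6 8 5) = ((0 12 8 1 3 5 7 6))^(-93)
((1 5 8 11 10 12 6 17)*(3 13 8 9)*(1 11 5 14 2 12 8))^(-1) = ((1 14 2 12 6 17 11 10 8 5 9 3 13))^(-1) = (1 13 3 9 5 8 10 11 17 6 12 2 14)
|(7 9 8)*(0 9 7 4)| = |(0 9 8 4)| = 4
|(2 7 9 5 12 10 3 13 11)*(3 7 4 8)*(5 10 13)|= |(2 4 8 3 5 12 13 11)(7 9 10)|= 24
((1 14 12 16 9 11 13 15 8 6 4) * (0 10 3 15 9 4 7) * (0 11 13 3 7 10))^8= ((1 14 12 16 4)(3 15 8 6 10 7 11)(9 13))^8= (1 16 14 4 12)(3 15 8 6 10 7 11)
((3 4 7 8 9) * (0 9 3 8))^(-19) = (0 7 4 3 8 9)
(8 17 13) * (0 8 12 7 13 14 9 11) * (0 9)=(0 8 17 14)(7 13 12)(9 11)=[8, 1, 2, 3, 4, 5, 6, 13, 17, 11, 10, 9, 7, 12, 0, 15, 16, 14]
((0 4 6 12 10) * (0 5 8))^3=(0 12 8 6 5 4 10)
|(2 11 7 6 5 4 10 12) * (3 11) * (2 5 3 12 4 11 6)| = 10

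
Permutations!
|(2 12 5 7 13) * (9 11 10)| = 15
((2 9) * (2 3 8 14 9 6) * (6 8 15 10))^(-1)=((2 8 14 9 3 15 10 6))^(-1)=(2 6 10 15 3 9 14 8)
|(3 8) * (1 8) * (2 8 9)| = |(1 9 2 8 3)| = 5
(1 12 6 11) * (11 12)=[0, 11, 2, 3, 4, 5, 12, 7, 8, 9, 10, 1, 6]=(1 11)(6 12)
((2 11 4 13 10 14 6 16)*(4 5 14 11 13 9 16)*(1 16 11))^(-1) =(1 10 13 2 16)(4 6 14 5 11 9)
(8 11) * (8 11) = [0, 1, 2, 3, 4, 5, 6, 7, 8, 9, 10, 11] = (11)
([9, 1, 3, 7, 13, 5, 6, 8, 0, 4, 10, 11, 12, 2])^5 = (0 3 4 8 2 9 7 13)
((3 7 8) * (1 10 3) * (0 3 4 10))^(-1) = (0 1 8 7 3)(4 10) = ((0 3 7 8 1)(4 10))^(-1)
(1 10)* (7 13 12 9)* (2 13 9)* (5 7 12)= (1 10)(2 13 5 7 9 12)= [0, 10, 13, 3, 4, 7, 6, 9, 8, 12, 1, 11, 2, 5]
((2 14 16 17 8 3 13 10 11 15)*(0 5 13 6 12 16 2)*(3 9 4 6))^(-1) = ((0 5 13 10 11 15)(2 14)(4 6 12 16 17 8 9))^(-1) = (0 15 11 10 13 5)(2 14)(4 9 8 17 16 12 6)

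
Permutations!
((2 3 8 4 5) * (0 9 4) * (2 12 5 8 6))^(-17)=((0 9 4 8)(2 3 6)(5 12))^(-17)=(0 8 4 9)(2 3 6)(5 12)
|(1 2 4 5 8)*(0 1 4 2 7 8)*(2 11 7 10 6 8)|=|(0 1 10 6 8 4 5)(2 11 7)|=21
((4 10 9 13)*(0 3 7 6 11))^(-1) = (0 11 6 7 3)(4 13 9 10)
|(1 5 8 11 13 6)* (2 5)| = 7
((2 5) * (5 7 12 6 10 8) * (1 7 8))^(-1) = ((1 7 12 6 10)(2 8 5))^(-1) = (1 10 6 12 7)(2 5 8)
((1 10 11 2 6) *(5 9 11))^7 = (11)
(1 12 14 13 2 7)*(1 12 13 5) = [0, 13, 7, 3, 4, 1, 6, 12, 8, 9, 10, 11, 14, 2, 5] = (1 13 2 7 12 14 5)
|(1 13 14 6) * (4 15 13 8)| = 7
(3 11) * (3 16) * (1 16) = (1 16 3 11) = [0, 16, 2, 11, 4, 5, 6, 7, 8, 9, 10, 1, 12, 13, 14, 15, 3]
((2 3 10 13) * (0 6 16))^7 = (0 6 16)(2 13 10 3)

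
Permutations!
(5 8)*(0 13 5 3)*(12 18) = (0 13 5 8 3)(12 18) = [13, 1, 2, 0, 4, 8, 6, 7, 3, 9, 10, 11, 18, 5, 14, 15, 16, 17, 12]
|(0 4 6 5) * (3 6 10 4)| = 4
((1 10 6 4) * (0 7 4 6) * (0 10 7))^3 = (10)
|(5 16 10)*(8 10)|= |(5 16 8 10)|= 4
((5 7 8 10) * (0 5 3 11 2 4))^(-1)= (0 4 2 11 3 10 8 7 5)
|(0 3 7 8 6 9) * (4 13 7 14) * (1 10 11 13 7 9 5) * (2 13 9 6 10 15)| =|(0 3 14 4 7 8 10 11 9)(1 15 2 13 6 5)| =18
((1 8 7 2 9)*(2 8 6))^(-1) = ((1 6 2 9)(7 8))^(-1) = (1 9 2 6)(7 8)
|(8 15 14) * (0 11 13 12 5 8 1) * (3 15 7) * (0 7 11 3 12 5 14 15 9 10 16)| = 20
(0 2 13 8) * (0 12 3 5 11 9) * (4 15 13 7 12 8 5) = [2, 1, 7, 4, 15, 11, 6, 12, 8, 0, 10, 9, 3, 5, 14, 13] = (0 2 7 12 3 4 15 13 5 11 9)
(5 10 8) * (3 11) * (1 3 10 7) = [0, 3, 2, 11, 4, 7, 6, 1, 5, 9, 8, 10] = (1 3 11 10 8 5 7)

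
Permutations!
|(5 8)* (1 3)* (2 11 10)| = |(1 3)(2 11 10)(5 8)| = 6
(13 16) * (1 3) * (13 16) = (16)(1 3) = [0, 3, 2, 1, 4, 5, 6, 7, 8, 9, 10, 11, 12, 13, 14, 15, 16]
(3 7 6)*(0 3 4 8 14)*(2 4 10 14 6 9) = (0 3 7 9 2 4 8 6 10 14) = [3, 1, 4, 7, 8, 5, 10, 9, 6, 2, 14, 11, 12, 13, 0]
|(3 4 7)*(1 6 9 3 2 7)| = |(1 6 9 3 4)(2 7)| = 10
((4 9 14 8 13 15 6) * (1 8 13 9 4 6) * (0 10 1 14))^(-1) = (0 9 8 1 10)(13 14 15)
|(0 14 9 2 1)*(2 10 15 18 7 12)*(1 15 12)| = |(0 14 9 10 12 2 15 18 7 1)| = 10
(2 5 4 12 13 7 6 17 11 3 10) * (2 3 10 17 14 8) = (2 5 4 12 13 7 6 14 8)(3 17 11 10) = [0, 1, 5, 17, 12, 4, 14, 6, 2, 9, 3, 10, 13, 7, 8, 15, 16, 11]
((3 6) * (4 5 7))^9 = ((3 6)(4 5 7))^9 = (7)(3 6)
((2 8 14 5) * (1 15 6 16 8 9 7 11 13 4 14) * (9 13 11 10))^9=((1 15 6 16 8)(2 13 4 14 5)(7 10 9))^9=(1 8 16 6 15)(2 5 14 4 13)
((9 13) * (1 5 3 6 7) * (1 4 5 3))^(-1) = (1 5 4 7 6 3)(9 13)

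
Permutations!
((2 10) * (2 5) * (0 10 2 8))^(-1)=((0 10 5 8))^(-1)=(0 8 5 10)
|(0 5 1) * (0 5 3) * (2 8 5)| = |(0 3)(1 2 8 5)| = 4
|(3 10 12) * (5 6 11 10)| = |(3 5 6 11 10 12)| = 6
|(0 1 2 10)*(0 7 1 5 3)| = 12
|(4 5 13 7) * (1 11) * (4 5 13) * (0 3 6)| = 12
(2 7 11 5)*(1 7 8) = (1 7 11 5 2 8) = [0, 7, 8, 3, 4, 2, 6, 11, 1, 9, 10, 5]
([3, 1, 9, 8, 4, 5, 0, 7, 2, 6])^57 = [2, 1, 0, 9, 4, 5, 8, 7, 6, 3]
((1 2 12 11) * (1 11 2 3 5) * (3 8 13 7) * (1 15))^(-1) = ((1 8 13 7 3 5 15)(2 12))^(-1) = (1 15 5 3 7 13 8)(2 12)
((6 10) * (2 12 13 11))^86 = (2 13)(11 12)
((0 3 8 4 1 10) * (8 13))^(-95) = (0 8 10 13 1 3 4)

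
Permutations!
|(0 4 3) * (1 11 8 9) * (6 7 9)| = 6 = |(0 4 3)(1 11 8 6 7 9)|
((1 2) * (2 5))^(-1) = (1 2 5)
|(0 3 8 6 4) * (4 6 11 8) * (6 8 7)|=12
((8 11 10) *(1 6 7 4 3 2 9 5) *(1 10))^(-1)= (1 11 8 10 5 9 2 3 4 7 6)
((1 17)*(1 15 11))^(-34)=(1 15)(11 17)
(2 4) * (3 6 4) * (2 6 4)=[0, 1, 3, 4, 6, 5, 2]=(2 3 4 6)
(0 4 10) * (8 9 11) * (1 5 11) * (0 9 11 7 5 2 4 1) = (0 1 2 4 10 9)(5 7)(8 11) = [1, 2, 4, 3, 10, 7, 6, 5, 11, 0, 9, 8]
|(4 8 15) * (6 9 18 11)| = 12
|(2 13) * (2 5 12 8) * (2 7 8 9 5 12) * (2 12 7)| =12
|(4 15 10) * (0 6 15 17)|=|(0 6 15 10 4 17)|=6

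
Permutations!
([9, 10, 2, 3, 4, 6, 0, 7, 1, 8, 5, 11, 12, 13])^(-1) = (13)(0 6 5 10 1 8 9)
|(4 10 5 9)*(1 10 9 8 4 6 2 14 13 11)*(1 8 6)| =11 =|(1 10 5 6 2 14 13 11 8 4 9)|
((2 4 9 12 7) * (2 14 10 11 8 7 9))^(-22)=(7 11 14 8 10)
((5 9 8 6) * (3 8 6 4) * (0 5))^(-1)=(0 6 9 5)(3 4 8)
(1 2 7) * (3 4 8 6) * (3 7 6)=(1 2 6 7)(3 4 8)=[0, 2, 6, 4, 8, 5, 7, 1, 3]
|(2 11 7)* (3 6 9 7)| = 6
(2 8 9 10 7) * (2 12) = (2 8 9 10 7 12) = [0, 1, 8, 3, 4, 5, 6, 12, 9, 10, 7, 11, 2]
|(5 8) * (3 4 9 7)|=|(3 4 9 7)(5 8)|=4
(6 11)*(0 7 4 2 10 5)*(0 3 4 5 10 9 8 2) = (0 7 5 3 4)(2 9 8)(6 11) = [7, 1, 9, 4, 0, 3, 11, 5, 2, 8, 10, 6]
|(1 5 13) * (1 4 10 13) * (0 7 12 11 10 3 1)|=|(0 7 12 11 10 13 4 3 1 5)|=10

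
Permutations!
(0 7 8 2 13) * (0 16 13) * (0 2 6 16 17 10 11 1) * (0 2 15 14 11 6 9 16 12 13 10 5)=(0 7 8 9 16 10 6 12 13 17 5)(1 2 15 14 11)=[7, 2, 15, 3, 4, 0, 12, 8, 9, 16, 6, 1, 13, 17, 11, 14, 10, 5]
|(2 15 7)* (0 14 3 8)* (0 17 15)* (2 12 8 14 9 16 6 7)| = 10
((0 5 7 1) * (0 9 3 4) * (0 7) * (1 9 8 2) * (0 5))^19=((1 8 2)(3 4 7 9))^19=(1 8 2)(3 9 7 4)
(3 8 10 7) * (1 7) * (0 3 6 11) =(0 3 8 10 1 7 6 11) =[3, 7, 2, 8, 4, 5, 11, 6, 10, 9, 1, 0]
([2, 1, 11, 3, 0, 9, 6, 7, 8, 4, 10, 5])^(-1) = [4, 1, 0, 3, 9, 11, 6, 7, 8, 5, 10, 2]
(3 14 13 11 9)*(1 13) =[0, 13, 2, 14, 4, 5, 6, 7, 8, 3, 10, 9, 12, 11, 1] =(1 13 11 9 3 14)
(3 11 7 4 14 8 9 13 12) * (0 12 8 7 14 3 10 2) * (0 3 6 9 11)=[12, 1, 3, 0, 6, 5, 9, 4, 11, 13, 2, 14, 10, 8, 7]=(0 12 10 2 3)(4 6 9 13 8 11 14 7)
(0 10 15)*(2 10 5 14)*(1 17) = (0 5 14 2 10 15)(1 17) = [5, 17, 10, 3, 4, 14, 6, 7, 8, 9, 15, 11, 12, 13, 2, 0, 16, 1]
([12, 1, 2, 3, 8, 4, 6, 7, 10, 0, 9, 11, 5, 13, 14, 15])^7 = [0, 1, 2, 3, 4, 5, 6, 7, 8, 9, 10, 11, 12, 13, 14, 15]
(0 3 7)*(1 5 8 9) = (0 3 7)(1 5 8 9) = [3, 5, 2, 7, 4, 8, 6, 0, 9, 1]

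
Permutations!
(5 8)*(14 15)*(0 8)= [8, 1, 2, 3, 4, 0, 6, 7, 5, 9, 10, 11, 12, 13, 15, 14]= (0 8 5)(14 15)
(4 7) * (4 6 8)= [0, 1, 2, 3, 7, 5, 8, 6, 4]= (4 7 6 8)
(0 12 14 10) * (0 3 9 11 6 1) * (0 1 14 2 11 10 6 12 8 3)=[8, 1, 11, 9, 4, 5, 14, 7, 3, 10, 0, 12, 2, 13, 6]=(0 8 3 9 10)(2 11 12)(6 14)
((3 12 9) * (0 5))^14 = (3 9 12)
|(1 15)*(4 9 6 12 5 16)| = 6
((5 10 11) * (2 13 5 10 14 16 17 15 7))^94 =((2 13 5 14 16 17 15 7)(10 11))^94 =(2 15 16 5)(7 17 14 13)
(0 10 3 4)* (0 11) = [10, 1, 2, 4, 11, 5, 6, 7, 8, 9, 3, 0] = (0 10 3 4 11)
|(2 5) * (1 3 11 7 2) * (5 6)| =7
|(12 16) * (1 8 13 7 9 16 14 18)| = 9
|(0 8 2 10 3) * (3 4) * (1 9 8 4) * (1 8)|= |(0 4 3)(1 9)(2 10 8)|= 6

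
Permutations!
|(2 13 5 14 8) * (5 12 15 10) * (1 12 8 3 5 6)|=15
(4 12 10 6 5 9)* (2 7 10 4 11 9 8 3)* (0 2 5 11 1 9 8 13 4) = (0 2 7 10 6 11 8 3 5 13 4 12)(1 9) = [2, 9, 7, 5, 12, 13, 11, 10, 3, 1, 6, 8, 0, 4]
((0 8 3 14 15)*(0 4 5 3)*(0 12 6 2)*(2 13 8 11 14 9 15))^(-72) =((0 11 14 2)(3 9 15 4 5)(6 13 8 12))^(-72) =(3 4 9 5 15)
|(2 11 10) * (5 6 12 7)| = 12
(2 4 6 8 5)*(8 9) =(2 4 6 9 8 5) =[0, 1, 4, 3, 6, 2, 9, 7, 5, 8]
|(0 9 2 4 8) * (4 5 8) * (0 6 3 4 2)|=6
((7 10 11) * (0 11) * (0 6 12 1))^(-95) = ((0 11 7 10 6 12 1))^(-95) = (0 10 1 7 12 11 6)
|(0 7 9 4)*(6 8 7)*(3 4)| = 7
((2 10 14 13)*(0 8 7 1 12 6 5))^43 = (0 8 7 1 12 6 5)(2 13 14 10)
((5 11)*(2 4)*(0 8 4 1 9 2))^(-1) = ((0 8 4)(1 9 2)(5 11))^(-1) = (0 4 8)(1 2 9)(5 11)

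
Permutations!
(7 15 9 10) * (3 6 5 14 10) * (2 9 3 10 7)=[0, 1, 9, 6, 4, 14, 5, 15, 8, 10, 2, 11, 12, 13, 7, 3]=(2 9 10)(3 6 5 14 7 15)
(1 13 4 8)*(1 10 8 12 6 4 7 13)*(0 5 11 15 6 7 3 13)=[5, 1, 2, 13, 12, 11, 4, 0, 10, 9, 8, 15, 7, 3, 14, 6]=(0 5 11 15 6 4 12 7)(3 13)(8 10)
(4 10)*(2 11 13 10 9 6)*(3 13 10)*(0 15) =[15, 1, 11, 13, 9, 5, 2, 7, 8, 6, 4, 10, 12, 3, 14, 0] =(0 15)(2 11 10 4 9 6)(3 13)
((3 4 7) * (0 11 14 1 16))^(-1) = (0 16 1 14 11)(3 7 4) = ((0 11 14 1 16)(3 4 7))^(-1)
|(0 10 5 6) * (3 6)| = |(0 10 5 3 6)| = 5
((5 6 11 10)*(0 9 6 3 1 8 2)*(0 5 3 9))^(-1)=(1 3 10 11 6 9 5 2 8)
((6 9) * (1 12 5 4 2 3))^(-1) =((1 12 5 4 2 3)(6 9))^(-1) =(1 3 2 4 5 12)(6 9)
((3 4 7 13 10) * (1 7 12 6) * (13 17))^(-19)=((1 7 17 13 10 3 4 12 6))^(-19)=(1 6 12 4 3 10 13 17 7)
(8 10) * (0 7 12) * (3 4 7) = (0 3 4 7 12)(8 10) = [3, 1, 2, 4, 7, 5, 6, 12, 10, 9, 8, 11, 0]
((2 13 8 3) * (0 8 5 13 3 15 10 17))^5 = (17)(2 3)(5 13)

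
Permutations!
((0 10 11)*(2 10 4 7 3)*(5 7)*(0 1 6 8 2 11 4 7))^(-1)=((0 7 3 11 1 6 8 2 10 4 5))^(-1)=(0 5 4 10 2 8 6 1 11 3 7)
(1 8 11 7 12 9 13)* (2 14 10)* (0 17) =[17, 8, 14, 3, 4, 5, 6, 12, 11, 13, 2, 7, 9, 1, 10, 15, 16, 0] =(0 17)(1 8 11 7 12 9 13)(2 14 10)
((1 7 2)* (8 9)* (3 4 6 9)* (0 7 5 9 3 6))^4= (0 5 3 2 8)(1 6 7 9 4)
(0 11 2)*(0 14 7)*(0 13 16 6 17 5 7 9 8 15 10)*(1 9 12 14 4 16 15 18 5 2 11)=(0 1 9 8 18 5 7 13 15 10)(2 4 16 6 17)(12 14)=[1, 9, 4, 3, 16, 7, 17, 13, 18, 8, 0, 11, 14, 15, 12, 10, 6, 2, 5]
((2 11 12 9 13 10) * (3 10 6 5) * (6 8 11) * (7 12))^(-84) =(13)(2 6 5 3 10)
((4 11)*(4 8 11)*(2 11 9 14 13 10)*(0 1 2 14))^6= ((0 1 2 11 8 9)(10 14 13))^6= (14)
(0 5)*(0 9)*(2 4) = [5, 1, 4, 3, 2, 9, 6, 7, 8, 0] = (0 5 9)(2 4)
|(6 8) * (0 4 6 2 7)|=6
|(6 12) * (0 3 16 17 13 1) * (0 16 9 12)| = 20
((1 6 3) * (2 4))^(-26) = (1 6 3)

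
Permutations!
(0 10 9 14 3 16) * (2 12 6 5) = (0 10 9 14 3 16)(2 12 6 5) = [10, 1, 12, 16, 4, 2, 5, 7, 8, 14, 9, 11, 6, 13, 3, 15, 0]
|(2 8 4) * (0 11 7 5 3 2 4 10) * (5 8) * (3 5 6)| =|(0 11 7 8 10)(2 6 3)| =15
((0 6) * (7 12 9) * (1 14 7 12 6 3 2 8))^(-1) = (0 6 7 14 1 8 2 3)(9 12)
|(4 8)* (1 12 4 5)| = |(1 12 4 8 5)| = 5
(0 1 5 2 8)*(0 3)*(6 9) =(0 1 5 2 8 3)(6 9) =[1, 5, 8, 0, 4, 2, 9, 7, 3, 6]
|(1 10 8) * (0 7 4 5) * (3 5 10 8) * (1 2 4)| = |(0 7 1 8 2 4 10 3 5)| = 9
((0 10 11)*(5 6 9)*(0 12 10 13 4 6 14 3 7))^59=((0 13 4 6 9 5 14 3 7)(10 11 12))^59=(0 5 13 14 4 3 6 7 9)(10 12 11)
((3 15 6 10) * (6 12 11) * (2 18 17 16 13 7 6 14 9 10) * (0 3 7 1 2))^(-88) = ((0 3 15 12 11 14 9 10 7 6)(1 2 18 17 16 13))^(-88) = (0 15 11 9 7)(1 18 16)(2 17 13)(3 12 14 10 6)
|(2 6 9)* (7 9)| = |(2 6 7 9)| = 4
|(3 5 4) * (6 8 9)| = 3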